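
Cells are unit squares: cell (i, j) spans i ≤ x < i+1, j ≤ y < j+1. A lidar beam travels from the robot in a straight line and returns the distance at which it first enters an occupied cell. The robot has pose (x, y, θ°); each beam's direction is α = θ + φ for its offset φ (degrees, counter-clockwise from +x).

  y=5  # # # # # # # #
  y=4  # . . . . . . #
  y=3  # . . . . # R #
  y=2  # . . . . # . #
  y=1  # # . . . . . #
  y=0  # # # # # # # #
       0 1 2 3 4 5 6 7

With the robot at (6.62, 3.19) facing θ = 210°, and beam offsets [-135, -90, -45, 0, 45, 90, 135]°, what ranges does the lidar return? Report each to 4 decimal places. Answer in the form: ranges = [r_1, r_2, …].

ranges = [1.4682, 2.0900, 0.6419, 0.7159, 2.2673, 0.7600, 0.3934]

beam 1: φ=-135°, α=75°
  cosα=0.2588 sinα=0.9659 | (6,3) | tMaxX 1.4682 tMaxY 0.8386 | tΔX 3.8637 tΔY 1.0353
    t=0.8386 [y] (6,4)
    t=1.4682 [x] (7,4) — stop
  → r_1 = 1.4682
beam 2: φ=-90°, α=120°
  cosα=-0.5000 sinα=0.8660 | (6,3) | tMaxX 1.2400 tMaxY 0.9353 | tΔX 2.0000 tΔY 1.1547
    t=0.9353 [y] (6,4)
    t=1.2400 [x] (5,4)
    t=2.0900 [y] (5,5) — stop
  → r_2 = 2.0900
beam 3: φ=-45°, α=165°
  cosα=-0.9659 sinα=0.2588 | (6,3) | tMaxX 0.6419 tMaxY 3.1296 | tΔX 1.0353 tΔY 3.8637
    t=0.6419 [x] (5,3) — stop
  → r_3 = 0.6419
beam 4: φ=0°, α=210°
  cosα=-0.8660 sinα=-0.5000 | (6,3) | tMaxX 0.7159 tMaxY 0.3800 | tΔX 1.1547 tΔY 2.0000
    t=0.3800 [y] (6,2)
    t=0.7159 [x] (5,2) — stop
  → r_4 = 0.7159
beam 5: φ=45°, α=255°
  cosα=-0.2588 sinα=-0.9659 | (6,3) | tMaxX 2.3955 tMaxY 0.1967 | tΔX 3.8637 tΔY 1.0353
    t=0.1967 [y] (6,2)
    t=1.2320 [y] (6,1)
    t=2.2673 [y] (6,0) — stop
  → r_5 = 2.2673
beam 6: φ=90°, α=300°
  cosα=0.5000 sinα=-0.8660 | (6,3) | tMaxX 0.7600 tMaxY 0.2194 | tΔX 2.0000 tΔY 1.1547
    t=0.2194 [y] (6,2)
    t=0.7600 [x] (7,2) — stop
  → r_6 = 0.7600
beam 7: φ=135°, α=345°
  cosα=0.9659 sinα=-0.2588 | (6,3) | tMaxX 0.3934 tMaxY 0.7341 | tΔX 1.0353 tΔY 3.8637
    t=0.3934 [x] (7,3) — stop
  → r_7 = 0.3934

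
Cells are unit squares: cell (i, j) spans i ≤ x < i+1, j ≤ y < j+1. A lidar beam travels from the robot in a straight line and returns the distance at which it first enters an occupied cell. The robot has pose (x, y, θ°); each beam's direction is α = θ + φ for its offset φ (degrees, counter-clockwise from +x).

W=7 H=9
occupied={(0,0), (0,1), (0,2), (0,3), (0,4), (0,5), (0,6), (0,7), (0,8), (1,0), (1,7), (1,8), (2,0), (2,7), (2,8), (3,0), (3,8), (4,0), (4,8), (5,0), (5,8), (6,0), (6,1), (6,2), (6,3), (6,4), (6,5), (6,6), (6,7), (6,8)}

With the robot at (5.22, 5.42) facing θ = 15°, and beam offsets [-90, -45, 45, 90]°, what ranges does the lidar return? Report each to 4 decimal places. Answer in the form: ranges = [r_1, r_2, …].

ranges = [3.0137, 0.9007, 1.5600, 2.6710]

beam 1: φ=-90°, α=285°
  dir = (cos 285°, sin 285°) = (0.2588, -0.9659); from cell (5,5)
  next x-line at t=3.0137, next y-line at t=0.4348; Δt_x=3.8637, Δt_y=1.0353
    y: enter (5,4) at t=0.4348
    y: enter (5,3) at t=1.4701
    y: enter (5,2) at t=2.5054
    x: enter (6,2) at t=3.0137 ← occupied
  → r_1 = 3.0137
beam 2: φ=-45°, α=330°
  dir = (cos 330°, sin 330°) = (0.8660, -0.5000); from cell (5,5)
  next x-line at t=0.9007, next y-line at t=0.8400; Δt_x=1.1547, Δt_y=2.0000
    y: enter (5,4) at t=0.8400
    x: enter (6,4) at t=0.9007 ← occupied
  → r_2 = 0.9007
beam 3: φ=45°, α=60°
  dir = (cos 60°, sin 60°) = (0.5000, 0.8660); from cell (5,5)
  next x-line at t=1.5600, next y-line at t=0.6697; Δt_x=2.0000, Δt_y=1.1547
    y: enter (5,6) at t=0.6697
    x: enter (6,6) at t=1.5600 ← occupied
  → r_3 = 1.5600
beam 4: φ=90°, α=105°
  dir = (cos 105°, sin 105°) = (-0.2588, 0.9659); from cell (5,5)
  next x-line at t=0.8500, next y-line at t=0.6005; Δt_x=3.8637, Δt_y=1.0353
    y: enter (5,6) at t=0.6005
    x: enter (4,6) at t=0.8500
    y: enter (4,7) at t=1.6357
    y: enter (4,8) at t=2.6710 ← occupied
  → r_4 = 2.6710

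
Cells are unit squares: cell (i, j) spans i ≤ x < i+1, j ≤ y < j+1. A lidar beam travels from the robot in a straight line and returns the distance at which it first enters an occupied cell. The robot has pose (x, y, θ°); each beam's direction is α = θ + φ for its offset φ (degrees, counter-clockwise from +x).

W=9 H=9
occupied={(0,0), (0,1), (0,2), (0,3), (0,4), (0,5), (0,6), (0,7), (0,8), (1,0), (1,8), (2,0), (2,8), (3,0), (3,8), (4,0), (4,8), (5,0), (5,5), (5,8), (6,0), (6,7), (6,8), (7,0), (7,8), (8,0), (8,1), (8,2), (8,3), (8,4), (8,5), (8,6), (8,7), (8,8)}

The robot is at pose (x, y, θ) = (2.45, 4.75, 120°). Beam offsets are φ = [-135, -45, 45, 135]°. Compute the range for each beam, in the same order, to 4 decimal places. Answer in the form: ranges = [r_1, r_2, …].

ranges = [5.7458, 3.3646, 1.5012, 3.8823]

beam 1: φ=-135°, α=345°
  d=(0.9659,-0.2588)  start (2,4)  tX=0.5694 tY=2.8978  stride 1/|dx|=1.0353 1/|dy|=3.8637
    cross x-line → (3,4), t=0.5694
    cross x-line → (4,4), t=1.6047
    cross x-line → (5,4), t=2.6400
    cross y-line → (5,3), t=2.8978
    cross x-line → (6,3), t=3.6752
    cross x-line → (7,3), t=4.7105
    cross x-line → (8,3), t=5.7458 (wall)
  → r_1 = 5.7458
beam 2: φ=-45°, α=75°
  d=(0.2588,0.9659)  start (2,4)  tX=2.1250 tY=0.2588  stride 1/|dx|=3.8637 1/|dy|=1.0353
    cross y-line → (2,5), t=0.2588
    cross y-line → (2,6), t=1.2941
    cross x-line → (3,6), t=2.1250
    cross y-line → (3,7), t=2.3294
    cross y-line → (3,8), t=3.3646 (wall)
  → r_2 = 3.3646
beam 3: φ=45°, α=165°
  d=(-0.9659,0.2588)  start (2,4)  tX=0.4659 tY=0.9659  stride 1/|dx|=1.0353 1/|dy|=3.8637
    cross x-line → (1,4), t=0.4659
    cross y-line → (1,5), t=0.9659
    cross x-line → (0,5), t=1.5012 (wall)
  → r_3 = 1.5012
beam 4: φ=135°, α=255°
  d=(-0.2588,-0.9659)  start (2,4)  tX=1.7387 tY=0.7765  stride 1/|dx|=3.8637 1/|dy|=1.0353
    cross y-line → (2,3), t=0.7765
    cross x-line → (1,3), t=1.7387
    cross y-line → (1,2), t=1.8117
    cross y-line → (1,1), t=2.8470
    cross y-line → (1,0), t=3.8823 (wall)
  → r_4 = 3.8823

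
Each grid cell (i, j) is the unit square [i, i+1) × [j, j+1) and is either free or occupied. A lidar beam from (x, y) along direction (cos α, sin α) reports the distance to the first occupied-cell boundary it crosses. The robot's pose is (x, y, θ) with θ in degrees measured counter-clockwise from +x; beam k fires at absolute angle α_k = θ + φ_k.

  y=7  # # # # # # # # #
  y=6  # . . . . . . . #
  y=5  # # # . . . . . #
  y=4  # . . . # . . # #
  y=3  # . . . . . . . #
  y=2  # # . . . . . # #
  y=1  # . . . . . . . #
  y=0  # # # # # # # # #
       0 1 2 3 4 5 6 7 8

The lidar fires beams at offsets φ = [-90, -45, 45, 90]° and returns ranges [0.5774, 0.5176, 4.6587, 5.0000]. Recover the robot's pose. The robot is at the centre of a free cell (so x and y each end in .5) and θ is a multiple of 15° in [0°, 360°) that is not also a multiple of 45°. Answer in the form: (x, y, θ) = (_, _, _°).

(x, y, θ) = (6.5, 2.5, 60°)

Candidates: 36 free-cell centres × 16 headings = 576 poses. Raycast each; keep the one whose scan matches to 4 dp.
  (5.5, 6.5, 300°): beam 1 = 2.8868 ≠ 0.5774 ✗
  (3.5, 1.5, 210°): beam 1 = 4.0415 ≠ 0.5774 ✗
  (3.5, 5.5, 15°): beam 1 = 4.6587 ≠ 0.5774 ✗
  (3.5, 2.5, 15°): beam 1 = 1.5529 ≠ 0.5774 ✗
  …
  (6.5, 2.5, 60°): r_1=0.5774, r_2=0.5176, r_3=4.6587, r_4=5.0000 — all match ✓
Only this pose fits every beam.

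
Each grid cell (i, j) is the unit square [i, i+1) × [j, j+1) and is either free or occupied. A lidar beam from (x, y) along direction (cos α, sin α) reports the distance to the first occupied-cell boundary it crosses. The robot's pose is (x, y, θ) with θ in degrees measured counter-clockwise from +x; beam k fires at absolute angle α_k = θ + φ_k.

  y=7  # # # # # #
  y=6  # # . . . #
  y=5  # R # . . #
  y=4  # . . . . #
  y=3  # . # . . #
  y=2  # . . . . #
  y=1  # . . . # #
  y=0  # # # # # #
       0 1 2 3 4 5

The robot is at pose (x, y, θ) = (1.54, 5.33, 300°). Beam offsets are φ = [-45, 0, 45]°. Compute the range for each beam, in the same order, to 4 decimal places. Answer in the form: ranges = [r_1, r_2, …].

beam 1: φ=-45°, α=255°
  cosα=-0.2588 sinα=-0.9659 | (1,5) | tMaxX 2.0864 tMaxY 0.3416 | tΔX 3.8637 tΔY 1.0353
    t=0.3416 [y] (1,4)
    t=1.3769 [y] (1,3)
    t=2.0864 [x] (0,3) — stop
  → r_1 = 2.0864
beam 2: φ=0°, α=300°
  cosα=0.5000 sinα=-0.8660 | (1,5) | tMaxX 0.9200 tMaxY 0.3811 | tΔX 2.0000 tΔY 1.1547
    t=0.3811 [y] (1,4)
    t=0.9200 [x] (2,4)
    t=1.5358 [y] (2,3) — stop
  → r_2 = 1.5358
beam 3: φ=45°, α=345°
  cosα=0.9659 sinα=-0.2588 | (1,5) | tMaxX 0.4762 tMaxY 1.2750 | tΔX 1.0353 tΔY 3.8637
    t=0.4762 [x] (2,5) — stop
  → r_3 = 0.4762

ranges = [2.0864, 1.5358, 0.4762]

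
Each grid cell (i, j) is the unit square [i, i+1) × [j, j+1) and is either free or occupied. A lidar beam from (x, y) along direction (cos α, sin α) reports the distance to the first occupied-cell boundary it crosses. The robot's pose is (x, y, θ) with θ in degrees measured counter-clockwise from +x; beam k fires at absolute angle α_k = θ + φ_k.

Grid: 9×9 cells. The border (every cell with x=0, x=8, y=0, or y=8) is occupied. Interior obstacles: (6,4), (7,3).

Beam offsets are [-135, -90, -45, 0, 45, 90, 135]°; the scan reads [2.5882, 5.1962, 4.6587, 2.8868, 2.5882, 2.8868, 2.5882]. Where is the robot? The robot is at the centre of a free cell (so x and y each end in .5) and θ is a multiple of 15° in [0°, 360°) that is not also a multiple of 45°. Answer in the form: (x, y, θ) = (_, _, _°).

Candidates: 47 free-cell centres × 16 headings = 752 poses. Raycast each; keep the one whose scan matches to 4 dp.
  (6.5, 6.5, 15°): beam 1 = 6.3509 ≠ 2.5882 ✗
  (1.5, 5.5, 120°): beam 1 = 4.6587 ≠ 2.5882 ✗
  (4.5, 3.5, 105°): beam 1 = 4.0415 ≠ 2.5882 ✗
  (7.5, 1.5, 105°): beam 1 = 0.5774 ≠ 2.5882 ✗
  (7.5, 7.5, 255°): beam 1 = 0.5774 ≠ 2.5882 ✗
  …
  (3.5, 3.5, 150°): r_1=2.5882, r_2=5.1962, r_3=4.6587, r_4=2.8868, r_5=2.5882, r_6=2.8868, r_7=2.5882 — all match ✓
Only this pose fits every beam.

(x, y, θ) = (3.5, 3.5, 150°)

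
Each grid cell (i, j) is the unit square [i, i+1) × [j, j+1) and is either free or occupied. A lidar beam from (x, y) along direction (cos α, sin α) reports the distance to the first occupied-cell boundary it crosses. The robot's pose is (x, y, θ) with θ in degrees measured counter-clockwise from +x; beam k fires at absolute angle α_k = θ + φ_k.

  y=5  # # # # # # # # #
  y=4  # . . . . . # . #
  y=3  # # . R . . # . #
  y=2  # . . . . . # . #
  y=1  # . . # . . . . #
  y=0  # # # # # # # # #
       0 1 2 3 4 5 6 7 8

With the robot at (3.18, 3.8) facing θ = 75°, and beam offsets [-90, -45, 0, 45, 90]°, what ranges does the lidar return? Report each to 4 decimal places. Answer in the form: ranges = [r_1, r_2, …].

ranges = [2.9195, 2.4000, 1.2423, 1.3856, 2.2569]

beam 1: φ=-90°, α=345°
  cosα=0.9659 sinα=-0.2588 | (3,3) | tMaxX 0.8489 tMaxY 3.0910 | tΔX 1.0353 tΔY 3.8637
    t=0.8489 [x] (4,3)
    t=1.8842 [x] (5,3)
    t=2.9195 [x] (6,3) — stop
  → r_1 = 2.9195
beam 2: φ=-45°, α=30°
  cosα=0.8660 sinα=0.5000 | (3,3) | tMaxX 0.9469 tMaxY 0.4000 | tΔX 1.1547 tΔY 2.0000
    t=0.4000 [y] (3,4)
    t=0.9469 [x] (4,4)
    t=2.1016 [x] (5,4)
    t=2.4000 [y] (5,5) — stop
  → r_2 = 2.4000
beam 3: φ=0°, α=75°
  cosα=0.2588 sinα=0.9659 | (3,3) | tMaxX 3.1682 tMaxY 0.2071 | tΔX 3.8637 tΔY 1.0353
    t=0.2071 [y] (3,4)
    t=1.2423 [y] (3,5) — stop
  → r_3 = 1.2423
beam 4: φ=45°, α=120°
  cosα=-0.5000 sinα=0.8660 | (3,3) | tMaxX 0.3600 tMaxY 0.2309 | tΔX 2.0000 tΔY 1.1547
    t=0.2309 [y] (3,4)
    t=0.3600 [x] (2,4)
    t=1.3856 [y] (2,5) — stop
  → r_4 = 1.3856
beam 5: φ=90°, α=165°
  cosα=-0.9659 sinα=0.2588 | (3,3) | tMaxX 0.1863 tMaxY 0.7727 | tΔX 1.0353 tΔY 3.8637
    t=0.1863 [x] (2,3)
    t=0.7727 [y] (2,4)
    t=1.2216 [x] (1,4)
    t=2.2569 [x] (0,4) — stop
  → r_5 = 2.2569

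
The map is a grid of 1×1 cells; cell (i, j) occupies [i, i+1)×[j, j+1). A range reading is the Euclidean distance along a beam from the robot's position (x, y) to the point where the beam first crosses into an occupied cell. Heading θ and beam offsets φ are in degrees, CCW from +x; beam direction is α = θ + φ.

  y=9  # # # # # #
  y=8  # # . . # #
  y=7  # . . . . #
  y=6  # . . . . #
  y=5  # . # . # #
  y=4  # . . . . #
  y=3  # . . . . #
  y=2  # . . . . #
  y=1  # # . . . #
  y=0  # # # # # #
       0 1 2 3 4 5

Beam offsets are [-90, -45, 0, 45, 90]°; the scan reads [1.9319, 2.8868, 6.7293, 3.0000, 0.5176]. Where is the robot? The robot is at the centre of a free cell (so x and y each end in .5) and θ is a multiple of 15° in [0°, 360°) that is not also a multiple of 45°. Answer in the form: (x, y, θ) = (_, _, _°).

The pose lattice has 27·16 = 432 candidates. Test each by forward raycasting.
  (4.5, 6.5, 75°): beam 1 = 0.5176 ≠ 1.9319 ✗
  (2.5, 3.5, 105°): beam 1 = 2.5882 ≠ 1.9319 ✗
  (1.5, 7.5, 300°): beam 1 = 0.5774 ≠ 1.9319 ✗
  (2.5, 8.5, 105°): beam 1 = 1.5529 ≠ 1.9319 ✗
  …
  (2.5, 1.5, 75°): r_1=1.9319, r_2=2.8868, r_3=6.7293, r_4=3.0000, r_5=0.5176 — all match ✓
Only this pose fits every beam.

(x, y, θ) = (2.5, 1.5, 75°)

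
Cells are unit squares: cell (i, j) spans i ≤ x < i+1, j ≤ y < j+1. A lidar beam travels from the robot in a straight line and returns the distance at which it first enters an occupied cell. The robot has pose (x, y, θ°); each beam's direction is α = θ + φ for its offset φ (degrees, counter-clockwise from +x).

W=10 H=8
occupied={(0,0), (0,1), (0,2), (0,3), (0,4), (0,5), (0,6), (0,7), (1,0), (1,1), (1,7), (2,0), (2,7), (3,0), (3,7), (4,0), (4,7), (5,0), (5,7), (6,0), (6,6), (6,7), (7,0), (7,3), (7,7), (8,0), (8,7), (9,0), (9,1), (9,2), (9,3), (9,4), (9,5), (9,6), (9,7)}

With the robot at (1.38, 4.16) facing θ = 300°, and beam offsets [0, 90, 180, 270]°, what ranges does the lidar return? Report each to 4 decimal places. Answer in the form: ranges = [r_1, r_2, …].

ranges = [3.6489, 5.3347, 0.7600, 0.4388]

beam 1: φ=0°, α=300°
  direction (0.5000, -0.8660); cell (1,4); t to first gridline: x 1.2400, y 0.1848 (then +2.0000 / +1.1547)
    (1,3) via y @ 0.1848
    (2,3) via x @ 1.2400
    (2,2) via y @ 1.3395
    (2,1) via y @ 2.4942
    (3,1) via x @ 3.2400
    (3,0) via y @ 3.6489  # hit
  → r_1 = 3.6489
beam 2: φ=90°, α=30°
  direction (0.8660, 0.5000); cell (1,4); t to first gridline: x 0.7159, y 1.6800 (then +1.1547 / +2.0000)
    (2,4) via x @ 0.7159
    (2,5) via y @ 1.6800
    (3,5) via x @ 1.8706
    (4,5) via x @ 3.0253
    (4,6) via y @ 3.6800
    (5,6) via x @ 4.1800
    (6,6) via x @ 5.3347  # hit
  → r_2 = 5.3347
beam 3: φ=180°, α=120°
  direction (-0.5000, 0.8660); cell (1,4); t to first gridline: x 0.7600, y 0.9699 (then +2.0000 / +1.1547)
    (0,4) via x @ 0.7600  # hit
  → r_3 = 0.7600
beam 4: φ=270°, α=210°
  direction (-0.8660, -0.5000); cell (1,4); t to first gridline: x 0.4388, y 0.3200 (then +1.1547 / +2.0000)
    (1,3) via y @ 0.3200
    (0,3) via x @ 0.4388  # hit
  → r_4 = 0.4388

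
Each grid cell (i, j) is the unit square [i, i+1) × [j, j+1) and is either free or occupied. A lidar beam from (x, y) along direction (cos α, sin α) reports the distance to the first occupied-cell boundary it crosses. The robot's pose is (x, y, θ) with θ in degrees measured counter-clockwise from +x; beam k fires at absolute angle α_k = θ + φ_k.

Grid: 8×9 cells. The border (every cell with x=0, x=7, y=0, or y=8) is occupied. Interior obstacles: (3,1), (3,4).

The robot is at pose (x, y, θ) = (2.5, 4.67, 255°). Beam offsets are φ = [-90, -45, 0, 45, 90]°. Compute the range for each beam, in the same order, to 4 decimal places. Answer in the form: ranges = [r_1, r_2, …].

ranges = [1.5529, 1.7321, 3.7995, 4.2378, 0.5176]

beam 1: φ=-90°, α=165°
  dir = (cos 165°, sin 165°) = (-0.9659, 0.2588); from cell (2,4)
  next x-line at t=0.5176, next y-line at t=1.2750; Δt_x=1.0353, Δt_y=3.8637
    x: enter (1,4) at t=0.5176
    y: enter (1,5) at t=1.2750
    x: enter (0,5) at t=1.5529 ← occupied
  → r_1 = 1.5529
beam 2: φ=-45°, α=210°
  dir = (cos 210°, sin 210°) = (-0.8660, -0.5000); from cell (2,4)
  next x-line at t=0.5774, next y-line at t=1.3400; Δt_x=1.1547, Δt_y=2.0000
    x: enter (1,4) at t=0.5774
    y: enter (1,3) at t=1.3400
    x: enter (0,3) at t=1.7321 ← occupied
  → r_2 = 1.7321
beam 3: φ=0°, α=255°
  dir = (cos 255°, sin 255°) = (-0.2588, -0.9659); from cell (2,4)
  next x-line at t=1.9319, next y-line at t=0.6936; Δt_x=3.8637, Δt_y=1.0353
    y: enter (2,3) at t=0.6936
    y: enter (2,2) at t=1.7289
    x: enter (1,2) at t=1.9319
    y: enter (1,1) at t=2.7642
    y: enter (1,0) at t=3.7995 ← occupied
  → r_3 = 3.7995
beam 4: φ=45°, α=300°
  dir = (cos 300°, sin 300°) = (0.5000, -0.8660); from cell (2,4)
  next x-line at t=1.0000, next y-line at t=0.7736; Δt_x=2.0000, Δt_y=1.1547
    y: enter (2,3) at t=0.7736
    x: enter (3,3) at t=1.0000
    y: enter (3,2) at t=1.9283
    x: enter (4,2) at t=3.0000
    y: enter (4,1) at t=3.0831
    y: enter (4,0) at t=4.2378 ← occupied
  → r_4 = 4.2378
beam 5: φ=90°, α=345°
  dir = (cos 345°, sin 345°) = (0.9659, -0.2588); from cell (2,4)
  next x-line at t=0.5176, next y-line at t=2.5887; Δt_x=1.0353, Δt_y=3.8637
    x: enter (3,4) at t=0.5176 ← occupied
  → r_5 = 0.5176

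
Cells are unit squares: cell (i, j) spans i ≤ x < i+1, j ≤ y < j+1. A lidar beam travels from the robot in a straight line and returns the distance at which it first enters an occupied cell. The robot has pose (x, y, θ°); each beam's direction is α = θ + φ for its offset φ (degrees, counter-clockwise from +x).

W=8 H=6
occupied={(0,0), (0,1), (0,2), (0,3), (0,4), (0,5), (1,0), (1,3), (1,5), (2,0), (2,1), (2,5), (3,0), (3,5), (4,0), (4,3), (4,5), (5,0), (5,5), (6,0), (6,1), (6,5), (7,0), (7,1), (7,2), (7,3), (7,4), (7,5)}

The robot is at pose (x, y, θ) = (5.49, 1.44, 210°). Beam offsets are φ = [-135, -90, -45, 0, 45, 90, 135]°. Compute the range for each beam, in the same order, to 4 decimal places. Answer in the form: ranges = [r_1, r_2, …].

beam 1: φ=-135°, α=75°
  cosα=0.2588 sinα=0.9659 | (5,1) | tMaxX 1.9705 tMaxY 0.5798 | tΔX 3.8637 tΔY 1.0353
    t=0.5798 [y] (5,2)
    t=1.6150 [y] (5,3)
    t=1.9705 [x] (6,3)
    t=2.6503 [y] (6,4)
    t=3.6856 [y] (6,5) — stop
  → r_1 = 3.6856
beam 2: φ=-90°, α=120°
  cosα=-0.5000 sinα=0.8660 | (5,1) | tMaxX 0.9800 tMaxY 0.6466 | tΔX 2.0000 tΔY 1.1547
    t=0.6466 [y] (5,2)
    t=0.9800 [x] (4,2)
    t=1.8013 [y] (4,3) — stop
  → r_2 = 1.8013
beam 3: φ=-45°, α=165°
  cosα=-0.9659 sinα=0.2588 | (5,1) | tMaxX 0.5073 tMaxY 2.1637 | tΔX 1.0353 tΔY 3.8637
    t=0.5073 [x] (4,1)
    t=1.5426 [x] (3,1)
    t=2.1637 [y] (3,2)
    t=2.5778 [x] (2,2)
    t=3.6131 [x] (1,2)
    t=4.6484 [x] (0,2) — stop
  → r_3 = 4.6484
beam 4: φ=0°, α=210°
  cosα=-0.8660 sinα=-0.5000 | (5,1) | tMaxX 0.5658 tMaxY 0.8800 | tΔX 1.1547 tΔY 2.0000
    t=0.5658 [x] (4,1)
    t=0.8800 [y] (4,0) — stop
  → r_4 = 0.8800
beam 5: φ=45°, α=255°
  cosα=-0.2588 sinα=-0.9659 | (5,1) | tMaxX 1.8932 tMaxY 0.4555 | tΔX 3.8637 tΔY 1.0353
    t=0.4555 [y] (5,0) — stop
  → r_5 = 0.4555
beam 6: φ=90°, α=300°
  cosα=0.5000 sinα=-0.8660 | (5,1) | tMaxX 1.0200 tMaxY 0.5081 | tΔX 2.0000 tΔY 1.1547
    t=0.5081 [y] (5,0) — stop
  → r_6 = 0.5081
beam 7: φ=135°, α=345°
  cosα=0.9659 sinα=-0.2588 | (5,1) | tMaxX 0.5280 tMaxY 1.7000 | tΔX 1.0353 tΔY 3.8637
    t=0.5280 [x] (6,1) — stop
  → r_7 = 0.5280

ranges = [3.6856, 1.8013, 4.6484, 0.8800, 0.4555, 0.5081, 0.5280]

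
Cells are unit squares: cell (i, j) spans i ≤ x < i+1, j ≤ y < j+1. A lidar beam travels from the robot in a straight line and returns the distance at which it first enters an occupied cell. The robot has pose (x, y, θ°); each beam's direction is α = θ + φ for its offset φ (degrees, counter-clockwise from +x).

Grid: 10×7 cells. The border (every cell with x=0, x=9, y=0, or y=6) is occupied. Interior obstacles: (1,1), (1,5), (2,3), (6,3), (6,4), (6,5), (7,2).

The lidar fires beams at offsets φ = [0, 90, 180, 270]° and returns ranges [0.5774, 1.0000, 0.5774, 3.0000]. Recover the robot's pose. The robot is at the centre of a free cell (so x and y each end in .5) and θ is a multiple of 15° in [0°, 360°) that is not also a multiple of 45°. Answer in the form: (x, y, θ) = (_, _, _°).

(x, y, θ) = (8.5, 2.5, 210°)

Enumerate (i+0.5, j+0.5, θ) over the 33 free cells and 16 admissible headings. For each, cast all 4 beams and compare to the given ranges.
  (8.5, 3.5, 15°): beam 1 = 0.5176 ≠ 0.5774 ✗
  (6.5, 2.5, 330°): beam 2 = 0.5774 ≠ 1.0000 ✗
  (2.5, 1.5, 120°): beam 1 = 3.0000 ≠ 0.5774 ✗
  …
  (8.5, 2.5, 210°): r_1=0.5774, r_2=1.0000, r_3=0.5774, r_4=3.0000 — all match ✓
No second candidate reproduces the full scan.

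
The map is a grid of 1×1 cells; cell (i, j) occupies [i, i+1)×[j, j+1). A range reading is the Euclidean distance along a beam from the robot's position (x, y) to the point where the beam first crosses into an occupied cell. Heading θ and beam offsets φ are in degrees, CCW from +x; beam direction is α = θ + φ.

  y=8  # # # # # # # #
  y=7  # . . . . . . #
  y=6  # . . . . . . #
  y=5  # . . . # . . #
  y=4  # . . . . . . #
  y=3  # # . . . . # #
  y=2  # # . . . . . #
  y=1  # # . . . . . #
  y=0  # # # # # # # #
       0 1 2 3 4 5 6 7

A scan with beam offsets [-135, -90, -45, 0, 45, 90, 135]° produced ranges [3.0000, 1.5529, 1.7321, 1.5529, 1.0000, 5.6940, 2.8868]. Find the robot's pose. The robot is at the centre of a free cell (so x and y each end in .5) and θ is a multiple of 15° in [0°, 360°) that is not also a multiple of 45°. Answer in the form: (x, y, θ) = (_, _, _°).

Candidates: 37 free-cell centres × 16 headings = 592 poses. Raycast each; keep the one whose scan matches to 4 dp.
  (6.5, 1.5, 75°): beam 1 = 0.5774 ≠ 3.0000 ✗
  (6.5, 2.5, 300°): beam 1 = 4.6587 ≠ 3.0000 ✗
  (1.5, 7.5, 30°): beam 1 = 1.9319 ≠ 3.0000 ✗
  …
  (5.5, 2.5, 345°): r_1=3.0000, r_2=1.5529, r_3=1.7321, r_4=1.5529, r_5=1.0000, r_6=5.6940, r_7=2.8868 — all match ✓
Only this pose fits every beam.

(x, y, θ) = (5.5, 2.5, 345°)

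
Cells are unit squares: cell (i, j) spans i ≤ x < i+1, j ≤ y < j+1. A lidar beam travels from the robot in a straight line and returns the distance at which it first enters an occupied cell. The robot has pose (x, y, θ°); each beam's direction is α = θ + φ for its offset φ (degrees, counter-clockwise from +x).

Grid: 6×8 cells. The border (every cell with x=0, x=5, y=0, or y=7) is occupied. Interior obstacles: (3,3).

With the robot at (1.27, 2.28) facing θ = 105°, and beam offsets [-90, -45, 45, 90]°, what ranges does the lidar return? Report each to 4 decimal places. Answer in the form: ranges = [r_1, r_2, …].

ranges = [2.7819, 5.4502, 0.3118, 0.2795]

beam 1: φ=-90°, α=15°
  direction (0.9659, 0.2588); cell (1,2); t to first gridline: x 0.7558, y 2.7819 (then +1.0353 / +3.8637)
    (2,2) via x @ 0.7558
    (3,2) via x @ 1.7910
    (3,3) via y @ 2.7819  # hit
  → r_1 = 2.7819
beam 2: φ=-45°, α=60°
  direction (0.5000, 0.8660); cell (1,2); t to first gridline: x 1.4600, y 0.8314 (then +2.0000 / +1.1547)
    (1,3) via y @ 0.8314
    (2,3) via x @ 1.4600
    (2,4) via y @ 1.9861
    (2,5) via y @ 3.1408
    (3,5) via x @ 3.4600
    (3,6) via y @ 4.2955
    (3,7) via y @ 5.4502  # hit
  → r_2 = 5.4502
beam 3: φ=45°, α=150°
  direction (-0.8660, 0.5000); cell (1,2); t to first gridline: x 0.3118, y 1.4400 (then +1.1547 / +2.0000)
    (0,2) via x @ 0.3118  # hit
  → r_3 = 0.3118
beam 4: φ=90°, α=195°
  direction (-0.9659, -0.2588); cell (1,2); t to first gridline: x 0.2795, y 1.0818 (then +1.0353 / +3.8637)
    (0,2) via x @ 0.2795  # hit
  → r_4 = 0.2795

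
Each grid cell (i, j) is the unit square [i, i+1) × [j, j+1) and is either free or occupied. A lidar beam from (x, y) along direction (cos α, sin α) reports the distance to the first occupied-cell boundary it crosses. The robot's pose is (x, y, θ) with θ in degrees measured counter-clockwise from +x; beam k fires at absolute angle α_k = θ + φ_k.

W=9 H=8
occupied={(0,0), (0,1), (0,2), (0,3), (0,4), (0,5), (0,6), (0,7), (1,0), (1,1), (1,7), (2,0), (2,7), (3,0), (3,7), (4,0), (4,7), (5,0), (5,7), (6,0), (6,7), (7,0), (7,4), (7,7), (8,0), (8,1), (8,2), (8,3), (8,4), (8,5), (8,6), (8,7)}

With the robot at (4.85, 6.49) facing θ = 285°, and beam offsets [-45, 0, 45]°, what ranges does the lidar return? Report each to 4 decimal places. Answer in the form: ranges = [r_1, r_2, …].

ranges = [5.7000, 5.6837, 2.9800]

beam 1: φ=-45°, α=240°
  direction (-0.5000, -0.8660); cell (4,6); t to first gridline: x 1.7000, y 0.5658 (then +2.0000 / +1.1547)
    (4,5) via y @ 0.5658
    (3,5) via x @ 1.7000
    (3,4) via y @ 1.7205
    (3,3) via y @ 2.8752
    (2,3) via x @ 3.7000
    (2,2) via y @ 4.0299
    (2,1) via y @ 5.1846
    (1,1) via x @ 5.7000  # hit
  → r_1 = 5.7000
beam 2: φ=0°, α=285°
  direction (0.2588, -0.9659); cell (4,6); t to first gridline: x 0.5796, y 0.5073 (then +3.8637 / +1.0353)
    (4,5) via y @ 0.5073
    (5,5) via x @ 0.5796
    (5,4) via y @ 1.5426
    (5,3) via y @ 2.5778
    (5,2) via y @ 3.6131
    (6,2) via x @ 4.4433
    (6,1) via y @ 4.6484
    (6,0) via y @ 5.6837  # hit
  → r_2 = 5.6837
beam 3: φ=45°, α=330°
  direction (0.8660, -0.5000); cell (4,6); t to first gridline: x 0.1732, y 0.9800 (then +1.1547 / +2.0000)
    (5,6) via x @ 0.1732
    (5,5) via y @ 0.9800
    (6,5) via x @ 1.3279
    (7,5) via x @ 2.4826
    (7,4) via y @ 2.9800  # hit
  → r_3 = 2.9800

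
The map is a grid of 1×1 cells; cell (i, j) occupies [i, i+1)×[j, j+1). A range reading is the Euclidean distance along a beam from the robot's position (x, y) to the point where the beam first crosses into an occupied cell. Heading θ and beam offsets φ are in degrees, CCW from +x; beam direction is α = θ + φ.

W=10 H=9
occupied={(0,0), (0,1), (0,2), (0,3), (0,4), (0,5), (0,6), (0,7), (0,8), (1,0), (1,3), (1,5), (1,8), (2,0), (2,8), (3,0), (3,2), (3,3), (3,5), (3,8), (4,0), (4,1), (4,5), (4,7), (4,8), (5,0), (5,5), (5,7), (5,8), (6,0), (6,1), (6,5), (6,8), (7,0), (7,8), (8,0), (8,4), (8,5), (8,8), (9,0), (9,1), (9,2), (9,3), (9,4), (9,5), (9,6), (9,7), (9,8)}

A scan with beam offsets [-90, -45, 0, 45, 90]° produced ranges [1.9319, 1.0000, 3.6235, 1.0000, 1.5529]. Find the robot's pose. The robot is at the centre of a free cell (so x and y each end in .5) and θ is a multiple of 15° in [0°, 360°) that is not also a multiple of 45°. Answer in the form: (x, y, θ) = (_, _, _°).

(x, y, θ) = (2.5, 4.5, 105°)

Candidates: 42 free-cell centres × 16 headings = 672 poses. Raycast each; keep the one whose scan matches to 4 dp.
  (4.5, 4.5, 150°): beam 1 = 0.5774 ≠ 1.9319 ✗
  (7.5, 7.5, 345°): beam 2 = 1.7321 ≠ 1.0000 ✗
  (1.5, 1.5, 15°): beam 1 = 0.5176 ≠ 1.9319 ✗
  (3.5, 7.5, 300°): beam 1 = 2.8868 ≠ 1.9319 ✗
  …
  (2.5, 4.5, 105°): r_1=1.9319, r_2=1.0000, r_3=3.6235, r_4=1.0000, r_5=1.5529 — all match ✓
Unique over the lattice → pose = (2.5, 4.5, 105°).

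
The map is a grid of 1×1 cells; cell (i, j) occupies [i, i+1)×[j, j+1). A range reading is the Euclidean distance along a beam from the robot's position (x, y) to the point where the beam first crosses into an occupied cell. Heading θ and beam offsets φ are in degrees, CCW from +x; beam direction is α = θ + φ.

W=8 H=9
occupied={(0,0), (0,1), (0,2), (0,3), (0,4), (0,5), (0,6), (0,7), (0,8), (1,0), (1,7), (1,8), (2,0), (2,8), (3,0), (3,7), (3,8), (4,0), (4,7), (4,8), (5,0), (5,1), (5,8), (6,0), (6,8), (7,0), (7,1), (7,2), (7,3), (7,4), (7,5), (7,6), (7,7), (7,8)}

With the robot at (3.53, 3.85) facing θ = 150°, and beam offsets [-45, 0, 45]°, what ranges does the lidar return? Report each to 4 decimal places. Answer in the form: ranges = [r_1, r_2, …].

ranges = [4.2964, 2.9214, 2.6192]

beam 1: φ=-45°, α=105°
  dir = (cos 105°, sin 105°) = (-0.2588, 0.9659); from cell (3,3)
  next x-line at t=2.0478, next y-line at t=0.1553; Δt_x=3.8637, Δt_y=1.0353
    y: enter (3,4) at t=0.1553
    y: enter (3,5) at t=1.1906
    x: enter (2,5) at t=2.0478
    y: enter (2,6) at t=2.2258
    y: enter (2,7) at t=3.2611
    y: enter (2,8) at t=4.2964 ← occupied
  → r_1 = 4.2964
beam 2: φ=0°, α=150°
  dir = (cos 150°, sin 150°) = (-0.8660, 0.5000); from cell (3,3)
  next x-line at t=0.6120, next y-line at t=0.3000; Δt_x=1.1547, Δt_y=2.0000
    y: enter (3,4) at t=0.3000
    x: enter (2,4) at t=0.6120
    x: enter (1,4) at t=1.7667
    y: enter (1,5) at t=2.3000
    x: enter (0,5) at t=2.9214 ← occupied
  → r_2 = 2.9214
beam 3: φ=45°, α=195°
  dir = (cos 195°, sin 195°) = (-0.9659, -0.2588); from cell (3,3)
  next x-line at t=0.5487, next y-line at t=3.2841; Δt_x=1.0353, Δt_y=3.8637
    x: enter (2,3) at t=0.5487
    x: enter (1,3) at t=1.5840
    x: enter (0,3) at t=2.6192 ← occupied
  → r_3 = 2.6192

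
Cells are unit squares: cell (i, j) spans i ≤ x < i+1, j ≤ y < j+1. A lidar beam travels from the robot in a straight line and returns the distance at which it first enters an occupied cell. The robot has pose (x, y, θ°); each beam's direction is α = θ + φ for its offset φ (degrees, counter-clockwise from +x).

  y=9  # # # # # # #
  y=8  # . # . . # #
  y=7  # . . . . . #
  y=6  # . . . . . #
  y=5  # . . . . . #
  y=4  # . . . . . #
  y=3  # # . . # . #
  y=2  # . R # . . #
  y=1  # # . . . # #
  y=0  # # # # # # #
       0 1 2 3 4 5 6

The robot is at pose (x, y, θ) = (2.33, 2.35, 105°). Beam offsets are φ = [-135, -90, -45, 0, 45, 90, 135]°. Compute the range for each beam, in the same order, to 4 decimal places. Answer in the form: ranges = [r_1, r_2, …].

ranges = [2.7000, 0.6936, 6.5241, 1.2750, 1.3000, 1.3523, 0.6600]

beam 1: φ=-135°, α=330°
  d=(0.8660,-0.5000)  start (2,2)  tX=0.7736 tY=0.7000  stride 1/|dx|=1.1547 1/|dy|=2.0000
    cross y-line → (2,1), t=0.7000
    cross x-line → (3,1), t=0.7736
    cross x-line → (4,1), t=1.9283
    cross y-line → (4,0), t=2.7000 (wall)
  → r_1 = 2.7000
beam 2: φ=-90°, α=15°
  d=(0.9659,0.2588)  start (2,2)  tX=0.6936 tY=2.5114  stride 1/|dx|=1.0353 1/|dy|=3.8637
    cross x-line → (3,2), t=0.6936 (wall)
  → r_2 = 0.6936
beam 3: φ=-45°, α=60°
  d=(0.5000,0.8660)  start (2,2)  tX=1.3400 tY=0.7506  stride 1/|dx|=2.0000 1/|dy|=1.1547
    cross y-line → (2,3), t=0.7506
    cross x-line → (3,3), t=1.3400
    cross y-line → (3,4), t=1.9053
    cross y-line → (3,5), t=3.0600
    cross x-line → (4,5), t=3.3400
    cross y-line → (4,6), t=4.2147
    cross x-line → (5,6), t=5.3400
    cross y-line → (5,7), t=5.3694
    cross y-line → (5,8), t=6.5241 (wall)
  → r_3 = 6.5241
beam 4: φ=0°, α=105°
  d=(-0.2588,0.9659)  start (2,2)  tX=1.2750 tY=0.6729  stride 1/|dx|=3.8637 1/|dy|=1.0353
    cross y-line → (2,3), t=0.6729
    cross x-line → (1,3), t=1.2750 (wall)
  → r_4 = 1.2750
beam 5: φ=45°, α=150°
  d=(-0.8660,0.5000)  start (2,2)  tX=0.3811 tY=1.3000  stride 1/|dx|=1.1547 1/|dy|=2.0000
    cross x-line → (1,2), t=0.3811
    cross y-line → (1,3), t=1.3000 (wall)
  → r_5 = 1.3000
beam 6: φ=90°, α=195°
  d=(-0.9659,-0.2588)  start (2,2)  tX=0.3416 tY=1.3523  stride 1/|dx|=1.0353 1/|dy|=3.8637
    cross x-line → (1,2), t=0.3416
    cross y-line → (1,1), t=1.3523 (wall)
  → r_6 = 1.3523
beam 7: φ=135°, α=240°
  d=(-0.5000,-0.8660)  start (2,2)  tX=0.6600 tY=0.4041  stride 1/|dx|=2.0000 1/|dy|=1.1547
    cross y-line → (2,1), t=0.4041
    cross x-line → (1,1), t=0.6600 (wall)
  → r_7 = 0.6600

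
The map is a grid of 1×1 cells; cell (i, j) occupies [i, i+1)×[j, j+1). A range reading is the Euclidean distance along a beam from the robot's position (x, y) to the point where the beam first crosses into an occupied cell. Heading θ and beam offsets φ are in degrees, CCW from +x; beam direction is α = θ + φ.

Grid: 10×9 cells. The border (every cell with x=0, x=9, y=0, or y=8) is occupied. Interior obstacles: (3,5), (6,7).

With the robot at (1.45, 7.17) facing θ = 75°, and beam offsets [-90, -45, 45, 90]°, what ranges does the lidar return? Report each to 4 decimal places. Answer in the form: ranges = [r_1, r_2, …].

ranges = [7.8163, 1.6600, 0.9000, 0.4659]

beam 1: φ=-90°, α=345°
  dir = (cos 345°, sin 345°) = (0.9659, -0.2588); from cell (1,7)
  next x-line at t=0.5694, next y-line at t=0.6568; Δt_x=1.0353, Δt_y=3.8637
    x: enter (2,7) at t=0.5694
    y: enter (2,6) at t=0.6568
    x: enter (3,6) at t=1.6047
    x: enter (4,6) at t=2.6400
    x: enter (5,6) at t=3.6752
    y: enter (5,5) at t=4.5205
    x: enter (6,5) at t=4.7105
    x: enter (7,5) at t=5.7458
    x: enter (8,5) at t=6.7811
    x: enter (9,5) at t=7.8163 ← occupied
  → r_1 = 7.8163
beam 2: φ=-45°, α=30°
  dir = (cos 30°, sin 30°) = (0.8660, 0.5000); from cell (1,7)
  next x-line at t=0.6351, next y-line at t=1.6600; Δt_x=1.1547, Δt_y=2.0000
    x: enter (2,7) at t=0.6351
    y: enter (2,8) at t=1.6600 ← occupied
  → r_2 = 1.6600
beam 3: φ=45°, α=120°
  dir = (cos 120°, sin 120°) = (-0.5000, 0.8660); from cell (1,7)
  next x-line at t=0.9000, next y-line at t=0.9584; Δt_x=2.0000, Δt_y=1.1547
    x: enter (0,7) at t=0.9000 ← occupied
  → r_3 = 0.9000
beam 4: φ=90°, α=165°
  dir = (cos 165°, sin 165°) = (-0.9659, 0.2588); from cell (1,7)
  next x-line at t=0.4659, next y-line at t=3.2069; Δt_x=1.0353, Δt_y=3.8637
    x: enter (0,7) at t=0.4659 ← occupied
  → r_4 = 0.4659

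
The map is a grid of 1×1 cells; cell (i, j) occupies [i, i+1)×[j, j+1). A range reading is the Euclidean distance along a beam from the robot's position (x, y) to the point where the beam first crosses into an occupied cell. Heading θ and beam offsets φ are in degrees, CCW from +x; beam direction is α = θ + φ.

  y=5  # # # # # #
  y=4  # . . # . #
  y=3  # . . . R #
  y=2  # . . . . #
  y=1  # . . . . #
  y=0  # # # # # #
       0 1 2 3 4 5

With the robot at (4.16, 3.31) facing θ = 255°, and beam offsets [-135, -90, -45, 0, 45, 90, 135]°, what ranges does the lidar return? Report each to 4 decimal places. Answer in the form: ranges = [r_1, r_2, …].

beam 1: φ=-135°, α=120°
  cosα=-0.5000 sinα=0.8660 | (4,3) | tMaxX 0.3200 tMaxY 0.7967 | tΔX 2.0000 tΔY 1.1547
    t=0.3200 [x] (3,3)
    t=0.7967 [y] (3,4) — stop
  → r_1 = 0.7967
beam 2: φ=-90°, α=165°
  cosα=-0.9659 sinα=0.2588 | (4,3) | tMaxX 0.1656 tMaxY 2.6660 | tΔX 1.0353 tΔY 3.8637
    t=0.1656 [x] (3,3)
    t=1.2009 [x] (2,3)
    t=2.2362 [x] (1,3)
    t=2.6660 [y] (1,4)
    t=3.2715 [x] (0,4) — stop
  → r_2 = 3.2715
beam 3: φ=-45°, α=210°
  cosα=-0.8660 sinα=-0.5000 | (4,3) | tMaxX 0.1848 tMaxY 0.6200 | tΔX 1.1547 tΔY 2.0000
    t=0.1848 [x] (3,3)
    t=0.6200 [y] (3,2)
    t=1.3395 [x] (2,2)
    t=2.4942 [x] (1,2)
    t=2.6200 [y] (1,1)
    t=3.6489 [x] (0,1) — stop
  → r_3 = 3.6489
beam 4: φ=0°, α=255°
  cosα=-0.2588 sinα=-0.9659 | (4,3) | tMaxX 0.6182 tMaxY 0.3209 | tΔX 3.8637 tΔY 1.0353
    t=0.3209 [y] (4,2)
    t=0.6182 [x] (3,2)
    t=1.3562 [y] (3,1)
    t=2.3915 [y] (3,0) — stop
  → r_4 = 2.3915
beam 5: φ=45°, α=300°
  cosα=0.5000 sinα=-0.8660 | (4,3) | tMaxX 1.6800 tMaxY 0.3580 | tΔX 2.0000 tΔY 1.1547
    t=0.3580 [y] (4,2)
    t=1.5127 [y] (4,1)
    t=1.6800 [x] (5,1) — stop
  → r_5 = 1.6800
beam 6: φ=90°, α=345°
  cosα=0.9659 sinα=-0.2588 | (4,3) | tMaxX 0.8696 tMaxY 1.1977 | tΔX 1.0353 tΔY 3.8637
    t=0.8696 [x] (5,3) — stop
  → r_6 = 0.8696
beam 7: φ=135°, α=30°
  cosα=0.8660 sinα=0.5000 | (4,3) | tMaxX 0.9699 tMaxY 1.3800 | tΔX 1.1547 tΔY 2.0000
    t=0.9699 [x] (5,3) — stop
  → r_7 = 0.9699

ranges = [0.7967, 3.2715, 3.6489, 2.3915, 1.6800, 0.8696, 0.9699]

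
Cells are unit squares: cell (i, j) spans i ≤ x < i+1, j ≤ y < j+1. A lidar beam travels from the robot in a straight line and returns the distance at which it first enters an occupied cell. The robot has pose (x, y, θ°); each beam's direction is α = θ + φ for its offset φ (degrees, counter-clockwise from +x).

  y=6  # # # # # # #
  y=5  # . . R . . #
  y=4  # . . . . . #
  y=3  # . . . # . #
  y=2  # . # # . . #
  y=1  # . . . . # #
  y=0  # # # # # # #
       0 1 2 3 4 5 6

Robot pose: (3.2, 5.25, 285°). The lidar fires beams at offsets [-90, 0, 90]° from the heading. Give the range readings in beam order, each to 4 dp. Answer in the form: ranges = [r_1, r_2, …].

ranges = [2.2776, 2.3294, 2.8978]

beam 1: φ=-90°, α=195°
  dir = (cos 195°, sin 195°) = (-0.9659, -0.2588); from cell (3,5)
  next x-line at t=0.2071, next y-line at t=0.9659; Δt_x=1.0353, Δt_y=3.8637
    x: enter (2,5) at t=0.2071
    y: enter (2,4) at t=0.9659
    x: enter (1,4) at t=1.2423
    x: enter (0,4) at t=2.2776 ← occupied
  → r_1 = 2.2776
beam 2: φ=0°, α=285°
  dir = (cos 285°, sin 285°) = (0.2588, -0.9659); from cell (3,5)
  next x-line at t=3.0910, next y-line at t=0.2588; Δt_x=3.8637, Δt_y=1.0353
    y: enter (3,4) at t=0.2588
    y: enter (3,3) at t=1.2941
    y: enter (3,2) at t=2.3294 ← occupied
  → r_2 = 2.3294
beam 3: φ=90°, α=15°
  dir = (cos 15°, sin 15°) = (0.9659, 0.2588); from cell (3,5)
  next x-line at t=0.8282, next y-line at t=2.8978; Δt_x=1.0353, Δt_y=3.8637
    x: enter (4,5) at t=0.8282
    x: enter (5,5) at t=1.8635
    y: enter (5,6) at t=2.8978 ← occupied
  → r_3 = 2.8978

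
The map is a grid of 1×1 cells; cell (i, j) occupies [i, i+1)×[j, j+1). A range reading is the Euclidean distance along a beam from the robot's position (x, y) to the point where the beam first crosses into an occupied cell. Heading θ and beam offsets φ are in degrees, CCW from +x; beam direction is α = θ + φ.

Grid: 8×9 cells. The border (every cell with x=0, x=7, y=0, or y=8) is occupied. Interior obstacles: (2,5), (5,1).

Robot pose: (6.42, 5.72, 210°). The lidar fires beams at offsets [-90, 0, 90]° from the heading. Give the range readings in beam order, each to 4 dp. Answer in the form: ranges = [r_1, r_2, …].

ranges = [2.6327, 6.2585, 1.1600]

beam 1: φ=-90°, α=120°
  dir = (cos 120°, sin 120°) = (-0.5000, 0.8660); from cell (6,5)
  next x-line at t=0.8400, next y-line at t=0.3233; Δt_x=2.0000, Δt_y=1.1547
    y: enter (6,6) at t=0.3233
    x: enter (5,6) at t=0.8400
    y: enter (5,7) at t=1.4780
    y: enter (5,8) at t=2.6327 ← occupied
  → r_1 = 2.6327
beam 2: φ=0°, α=210°
  dir = (cos 210°, sin 210°) = (-0.8660, -0.5000); from cell (6,5)
  next x-line at t=0.4850, next y-line at t=1.4400; Δt_x=1.1547, Δt_y=2.0000
    x: enter (5,5) at t=0.4850
    y: enter (5,4) at t=1.4400
    x: enter (4,4) at t=1.6397
    x: enter (3,4) at t=2.7944
    y: enter (3,3) at t=3.4400
    x: enter (2,3) at t=3.9491
    x: enter (1,3) at t=5.1038
    y: enter (1,2) at t=5.4400
    x: enter (0,2) at t=6.2585 ← occupied
  → r_2 = 6.2585
beam 3: φ=90°, α=300°
  dir = (cos 300°, sin 300°) = (0.5000, -0.8660); from cell (6,5)
  next x-line at t=1.1600, next y-line at t=0.8314; Δt_x=2.0000, Δt_y=1.1547
    y: enter (6,4) at t=0.8314
    x: enter (7,4) at t=1.1600 ← occupied
  → r_3 = 1.1600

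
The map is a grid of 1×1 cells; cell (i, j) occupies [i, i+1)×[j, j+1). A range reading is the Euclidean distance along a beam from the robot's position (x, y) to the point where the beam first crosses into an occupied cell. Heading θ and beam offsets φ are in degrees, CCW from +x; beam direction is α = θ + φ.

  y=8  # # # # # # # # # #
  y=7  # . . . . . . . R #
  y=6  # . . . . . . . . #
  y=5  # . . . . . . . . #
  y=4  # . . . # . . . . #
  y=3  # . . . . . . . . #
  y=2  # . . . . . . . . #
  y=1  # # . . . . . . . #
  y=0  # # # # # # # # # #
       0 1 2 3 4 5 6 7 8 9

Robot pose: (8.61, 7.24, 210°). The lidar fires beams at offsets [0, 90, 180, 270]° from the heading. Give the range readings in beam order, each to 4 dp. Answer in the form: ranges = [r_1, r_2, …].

ranges = [4.4800, 0.7800, 0.4503, 0.8776]

beam 1: φ=0°, α=210°
  direction (-0.8660, -0.5000); cell (8,7); t to first gridline: x 0.7044, y 0.4800 (then +1.1547 / +2.0000)
    (8,6) via y @ 0.4800
    (7,6) via x @ 0.7044
    (6,6) via x @ 1.8591
    (6,5) via y @ 2.4800
    (5,5) via x @ 3.0138
    (4,5) via x @ 4.1685
    (4,4) via y @ 4.4800  # hit
  → r_1 = 4.4800
beam 2: φ=90°, α=300°
  direction (0.5000, -0.8660); cell (8,7); t to first gridline: x 0.7800, y 0.2771 (then +2.0000 / +1.1547)
    (8,6) via y @ 0.2771
    (9,6) via x @ 0.7800  # hit
  → r_2 = 0.7800
beam 3: φ=180°, α=30°
  direction (0.8660, 0.5000); cell (8,7); t to first gridline: x 0.4503, y 1.5200 (then +1.1547 / +2.0000)
    (9,7) via x @ 0.4503  # hit
  → r_3 = 0.4503
beam 4: φ=270°, α=120°
  direction (-0.5000, 0.8660); cell (8,7); t to first gridline: x 1.2200, y 0.8776 (then +2.0000 / +1.1547)
    (8,8) via y @ 0.8776  # hit
  → r_4 = 0.8776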